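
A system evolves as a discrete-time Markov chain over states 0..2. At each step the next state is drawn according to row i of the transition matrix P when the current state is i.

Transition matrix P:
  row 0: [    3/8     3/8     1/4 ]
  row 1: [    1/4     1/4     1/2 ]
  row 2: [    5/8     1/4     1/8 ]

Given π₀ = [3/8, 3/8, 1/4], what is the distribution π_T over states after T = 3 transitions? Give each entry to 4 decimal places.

t=0: π = [0.3750, 0.3750, 0.2500]
t=1: π = [0.3906, 0.2969, 0.3125]
t=2: π = [0.4160, 0.2988, 0.2852]
t=3: π = [0.4089, 0.3020, 0.2891]

π = [0.4089, 0.3020, 0.2891]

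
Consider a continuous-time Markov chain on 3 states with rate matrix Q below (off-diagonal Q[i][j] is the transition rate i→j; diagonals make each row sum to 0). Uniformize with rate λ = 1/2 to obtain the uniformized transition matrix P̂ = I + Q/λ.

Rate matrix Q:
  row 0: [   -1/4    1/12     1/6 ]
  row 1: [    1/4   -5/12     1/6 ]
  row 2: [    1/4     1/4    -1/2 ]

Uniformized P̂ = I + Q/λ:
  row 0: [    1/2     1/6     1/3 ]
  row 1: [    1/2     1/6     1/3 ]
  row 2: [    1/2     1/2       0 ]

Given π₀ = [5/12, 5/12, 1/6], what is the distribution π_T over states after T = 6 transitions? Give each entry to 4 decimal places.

π = [0.5000, 0.2501, 0.2499]

t=0: π = [0.4167, 0.4167, 0.1667]
t=1: π = [0.5000, 0.2222, 0.2778]
t=2: π = [0.5000, 0.2593, 0.2407]
t=3: π = [0.5000, 0.2469, 0.2531]
t=4: π = [0.5000, 0.2510, 0.2490]
t=5: π = [0.5000, 0.2497, 0.2503]
t=6: π = [0.5000, 0.2501, 0.2499]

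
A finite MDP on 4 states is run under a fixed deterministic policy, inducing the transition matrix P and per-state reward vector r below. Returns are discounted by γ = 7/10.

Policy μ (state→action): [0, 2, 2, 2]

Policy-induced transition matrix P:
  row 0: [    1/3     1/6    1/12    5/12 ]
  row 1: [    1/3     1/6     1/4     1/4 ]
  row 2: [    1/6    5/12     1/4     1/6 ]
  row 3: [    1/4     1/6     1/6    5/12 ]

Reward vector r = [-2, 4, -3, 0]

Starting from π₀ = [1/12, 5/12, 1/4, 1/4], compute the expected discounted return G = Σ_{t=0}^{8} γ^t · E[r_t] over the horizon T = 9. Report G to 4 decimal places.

G = 0.2195

t=0: π = [0.0833, 0.4167, 0.2500, 0.2500], E[r] = 0.7500, γ^t·E[r] = 0.750000, running G = 0.750000
t=1: π = [0.2708, 0.2292, 0.2153, 0.2847], E[r] = -0.2708, γ^t·E[r] = -0.189583, running G = 0.560417
t=2: π = [0.2737, 0.2205, 0.1811, 0.3247], E[r] = -0.2089, γ^t·E[r] = -0.102367, running G = 0.458050
t=3: π = [0.2761, 0.2120, 0.1773, 0.3346], E[r] = -0.2364, γ^t·E[r] = -0.081069, running G = 0.376981
t=4: π = [0.2759, 0.2110, 0.1761, 0.3370], E[r] = -0.2361, γ^t·E[r] = -0.056685, running G = 0.320295
t=5: π = [0.2759, 0.2107, 0.1759, 0.3375], E[r] = -0.2368, γ^t·E[r] = -0.039805, running G = 0.280491
t=6: π = [0.2759, 0.2107, 0.1759, 0.3376], E[r] = -0.2369, γ^t·E[r] = -0.027866, running G = 0.252625
t=7: π = [0.2759, 0.2106, 0.1759, 0.3376], E[r] = -0.2369, γ^t·E[r] = -0.019508, running G = 0.233117
t=8: π = [0.2759, 0.2106, 0.1759, 0.3376], E[r] = -0.2369, γ^t·E[r] = -0.013656, running G = 0.219461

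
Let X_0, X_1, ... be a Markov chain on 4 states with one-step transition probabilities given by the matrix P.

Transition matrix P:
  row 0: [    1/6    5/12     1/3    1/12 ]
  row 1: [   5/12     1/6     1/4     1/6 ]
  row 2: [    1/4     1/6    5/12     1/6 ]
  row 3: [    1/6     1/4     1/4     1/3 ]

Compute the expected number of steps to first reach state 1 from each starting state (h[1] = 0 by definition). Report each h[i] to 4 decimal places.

h = [3.2877, 0.0000, 4.2411, 3.9123]

First-step conditioning: h[1] = 0; for i ≠ 1, h[i] = 1 + Σ_k P[i][k]·h[k].
  h[0] = 1 + 1/6·h[0] + 1/3·h[2] + 1/12·h[3]
  h[2] = 1 + 1/4·h[0] + 5/12·h[2] + 1/6·h[3]
  h[3] = 1 + 1/6·h[0] + 1/4·h[2] + 1/3·h[3]
Solving the 3×3 linear system over states ≠ 1 gives exactly h = [240/73, 0, 1548/365, 1428/365] (h[1] = 0 is the target).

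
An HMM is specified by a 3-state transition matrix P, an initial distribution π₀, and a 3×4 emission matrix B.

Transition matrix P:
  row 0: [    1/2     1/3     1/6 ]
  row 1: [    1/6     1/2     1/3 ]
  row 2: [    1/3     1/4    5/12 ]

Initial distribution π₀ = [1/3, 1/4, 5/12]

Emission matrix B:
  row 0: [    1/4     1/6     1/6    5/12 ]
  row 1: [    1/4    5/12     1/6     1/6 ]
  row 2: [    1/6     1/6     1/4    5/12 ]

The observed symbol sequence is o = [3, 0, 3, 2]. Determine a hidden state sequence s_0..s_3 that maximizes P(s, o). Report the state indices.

path = [0, 0, 0, 0]

t=0: δ = [1.389e-01, 4.167e-02, 1.736e-01]  (obs o_0=3)
t=1: δ = [1.736e-02, 1.157e-02, 1.206e-02]  ψ = [0, 0, 2]  (obs o_1=0)
t=2: δ = [3.617e-03, 9.645e-04, 2.093e-03]  ψ = [0, 0, 2]  (obs o_2=3)
t=3: δ = [3.014e-04, 2.009e-04, 2.180e-04]  ψ = [0, 0, 2]  (obs o_3=2)
backtrack: best end state = 0; path = [0, 0, 0, 0]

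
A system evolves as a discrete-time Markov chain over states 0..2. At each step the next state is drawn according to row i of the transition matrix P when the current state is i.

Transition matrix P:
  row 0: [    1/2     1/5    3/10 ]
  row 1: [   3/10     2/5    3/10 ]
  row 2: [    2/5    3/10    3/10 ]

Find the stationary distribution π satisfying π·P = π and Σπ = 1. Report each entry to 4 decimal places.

Balance equations π_j = Σ_i π_i·P[i][j]:
  π_0 = 1/2·π_0 + 3/10·π_1 + 2/5·π_2
  π_1 = 1/5·π_0 + 2/5·π_1 + 3/10·π_2
  normalize: π_0 + π_1 + π_2 = 1
Solving the linear system gives exactly π = [33/80, 23/80, 3/10].

π = [0.4125, 0.2875, 0.3000]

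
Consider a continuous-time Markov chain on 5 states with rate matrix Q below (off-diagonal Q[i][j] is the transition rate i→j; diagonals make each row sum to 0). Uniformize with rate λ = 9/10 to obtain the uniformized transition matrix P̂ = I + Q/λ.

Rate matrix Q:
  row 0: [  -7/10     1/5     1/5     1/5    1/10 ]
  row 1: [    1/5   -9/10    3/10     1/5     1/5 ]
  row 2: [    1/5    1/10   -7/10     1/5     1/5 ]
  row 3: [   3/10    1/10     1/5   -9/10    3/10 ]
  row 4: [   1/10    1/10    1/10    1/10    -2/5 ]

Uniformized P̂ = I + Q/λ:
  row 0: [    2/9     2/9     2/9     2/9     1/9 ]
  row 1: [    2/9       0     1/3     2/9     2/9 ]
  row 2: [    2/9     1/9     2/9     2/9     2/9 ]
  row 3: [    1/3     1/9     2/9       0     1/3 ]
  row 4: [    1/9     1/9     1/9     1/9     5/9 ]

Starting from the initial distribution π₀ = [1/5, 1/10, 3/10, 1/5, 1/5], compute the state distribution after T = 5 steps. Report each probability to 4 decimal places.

t=0: π = [0.2000, 0.1000, 0.3000, 0.2000, 0.2000]
t=1: π = [0.2222, 0.1222, 0.2111, 0.1556, 0.2889]
t=2: π = [0.2074, 0.1222, 0.2037, 0.1556, 0.3111]
t=3: π = [0.2049, 0.1206, 0.2012, 0.1531, 0.3202]
t=4: π = [0.2037, 0.1205, 0.2000, 0.1526, 0.3232]
t=5: π = [0.2033, 0.1204, 0.1997, 0.1524, 0.3243]

π = [0.2033, 0.1204, 0.1997, 0.1524, 0.3243]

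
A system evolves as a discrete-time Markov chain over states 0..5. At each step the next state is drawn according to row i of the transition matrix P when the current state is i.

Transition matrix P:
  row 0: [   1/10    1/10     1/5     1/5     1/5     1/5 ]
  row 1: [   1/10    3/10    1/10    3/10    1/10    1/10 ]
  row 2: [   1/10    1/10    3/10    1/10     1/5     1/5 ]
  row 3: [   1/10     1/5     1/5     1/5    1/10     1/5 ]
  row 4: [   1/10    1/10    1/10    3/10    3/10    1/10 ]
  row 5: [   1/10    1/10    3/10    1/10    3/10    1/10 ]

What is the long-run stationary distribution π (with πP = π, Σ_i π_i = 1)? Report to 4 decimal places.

Balance equations π_j = Σ_i π_i·P[i][j]:
  π_0 = 1/10·π_0 + 1/10·π_1 + 1/10·π_2 + 1/10·π_3 + 1/10·π_4 + 1/10·π_5
  π_1 = 1/10·π_0 + 3/10·π_1 + 1/10·π_2 + 1/5·π_3 + 1/10·π_4 + 1/10·π_5
  π_2 = 1/5·π_0 + 1/10·π_1 + 3/10·π_2 + 1/5·π_3 + 1/10·π_4 + 3/10·π_5
  π_3 = 1/5·π_0 + 3/10·π_1 + 1/10·π_2 + 1/5·π_3 + 3/10·π_4 + 1/10·π_5
  π_4 = 1/5·π_0 + 1/10·π_1 + 1/5·π_2 + 1/10·π_3 + 3/10·π_4 + 3/10·π_5
  normalize: π_0 + π_1 + π_2 + π_3 + π_4 + π_5 = 1
Solving the linear system gives exactly π = [1/10, 3/20, 1/5, 1/5, 1/5, 3/20].

π = [0.1000, 0.1500, 0.2000, 0.2000, 0.2000, 0.1500]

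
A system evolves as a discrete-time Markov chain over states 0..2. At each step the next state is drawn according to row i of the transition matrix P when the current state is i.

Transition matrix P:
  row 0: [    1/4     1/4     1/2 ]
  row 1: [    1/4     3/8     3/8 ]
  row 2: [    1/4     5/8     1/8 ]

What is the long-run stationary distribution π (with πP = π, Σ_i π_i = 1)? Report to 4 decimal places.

π = [0.2500, 0.4250, 0.3250]

Balance equations π_j = Σ_i π_i·P[i][j]:
  π_0 = 1/4·π_0 + 1/4·π_1 + 1/4·π_2
  π_1 = 1/4·π_0 + 3/8·π_1 + 5/8·π_2
  normalize: π_0 + π_1 + π_2 = 1
Solving the linear system gives exactly π = [1/4, 17/40, 13/40].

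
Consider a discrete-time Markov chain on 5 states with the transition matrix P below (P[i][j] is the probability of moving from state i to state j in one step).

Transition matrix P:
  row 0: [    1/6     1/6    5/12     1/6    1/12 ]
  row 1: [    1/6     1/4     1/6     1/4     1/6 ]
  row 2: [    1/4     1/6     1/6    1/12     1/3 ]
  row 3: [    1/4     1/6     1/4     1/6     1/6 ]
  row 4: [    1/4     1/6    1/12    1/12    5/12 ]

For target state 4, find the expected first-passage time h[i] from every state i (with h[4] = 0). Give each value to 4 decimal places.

First-step conditioning: h[4] = 0; for i ≠ 4, h[i] = 1 + Σ_k P[i][k]·h[k].
  h[0] = 1 + 1/6·h[0] + 1/6·h[1] + 5/12·h[2] + 1/6·h[3]
  h[1] = 1 + 1/6·h[0] + 1/4·h[1] + 1/6·h[2] + 1/4·h[3]
  h[2] = 1 + 1/4·h[0] + 1/6·h[1] + 1/6·h[2] + 1/12·h[3]
  h[3] = 1 + 1/4·h[0] + 1/6·h[1] + 1/4·h[2] + 1/6·h[3]
Solving the 4×4 linear system over states ≠ 4 gives exactly h = [7832/1415, 7504/1415, 6292/1415, 7436/1415, 0] (h[4] = 0 is the target).

h = [5.5350, 5.3032, 4.4466, 5.2551, 0.0000]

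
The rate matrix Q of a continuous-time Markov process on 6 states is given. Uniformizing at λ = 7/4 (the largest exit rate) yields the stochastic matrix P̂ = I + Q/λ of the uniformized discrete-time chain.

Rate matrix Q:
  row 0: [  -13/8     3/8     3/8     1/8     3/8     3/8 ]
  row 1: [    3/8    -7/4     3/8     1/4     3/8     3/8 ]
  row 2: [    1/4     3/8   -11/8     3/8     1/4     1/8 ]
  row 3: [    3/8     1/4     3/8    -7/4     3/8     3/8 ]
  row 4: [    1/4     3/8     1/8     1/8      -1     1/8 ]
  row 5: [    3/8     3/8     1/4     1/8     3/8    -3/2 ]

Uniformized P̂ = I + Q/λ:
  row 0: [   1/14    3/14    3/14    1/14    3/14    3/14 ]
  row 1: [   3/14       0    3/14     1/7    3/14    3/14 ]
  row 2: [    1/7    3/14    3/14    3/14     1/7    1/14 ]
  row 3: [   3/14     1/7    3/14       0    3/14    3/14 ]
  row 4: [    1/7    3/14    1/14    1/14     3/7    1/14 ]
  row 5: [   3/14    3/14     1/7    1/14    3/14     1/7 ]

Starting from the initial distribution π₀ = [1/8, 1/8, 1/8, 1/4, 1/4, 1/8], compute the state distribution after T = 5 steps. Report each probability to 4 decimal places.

π = [0.1610, 0.1705, 0.1673, 0.1003, 0.2575, 0.1434]

t=0: π = [0.1250, 0.1250, 0.1250, 0.2500, 0.2500, 0.1250]
t=1: π = [0.1696, 0.1696, 0.1696, 0.0804, 0.2589, 0.1518]
t=2: π = [0.1594, 0.1722, 0.1665, 0.1020, 0.2577, 0.1422]
t=3: π = [0.1612, 0.1701, 0.1673, 0.1002, 0.2576, 0.1435]
t=4: π = [0.1609, 0.1707, 0.1672, 0.1003, 0.2575, 0.1433]
t=5: π = [0.1610, 0.1705, 0.1673, 0.1003, 0.2575, 0.1434]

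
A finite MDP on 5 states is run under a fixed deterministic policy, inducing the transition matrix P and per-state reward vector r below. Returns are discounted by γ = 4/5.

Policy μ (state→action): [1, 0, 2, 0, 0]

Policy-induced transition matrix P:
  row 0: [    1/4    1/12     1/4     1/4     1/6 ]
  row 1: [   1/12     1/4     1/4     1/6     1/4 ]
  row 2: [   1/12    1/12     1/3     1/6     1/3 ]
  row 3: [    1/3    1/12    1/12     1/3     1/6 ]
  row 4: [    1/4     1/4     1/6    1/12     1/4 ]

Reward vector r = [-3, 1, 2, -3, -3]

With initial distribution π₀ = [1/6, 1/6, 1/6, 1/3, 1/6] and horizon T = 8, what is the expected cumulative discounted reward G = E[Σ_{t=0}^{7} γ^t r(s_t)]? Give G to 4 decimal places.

t=0: π = [0.1667, 0.1667, 0.1667, 0.3333, 0.1667], E[r] = -1.5000, γ^t·E[r] = -1.500000, running G = -1.500000
t=1: π = [0.2222, 0.1389, 0.1944, 0.2222, 0.2222], E[r] = -1.4722, γ^t·E[r] = -1.177778, running G = -2.677778
t=2: π = [0.2130, 0.1435, 0.2106, 0.2037, 0.2292], E[r] = -1.3727, γ^t·E[r] = -0.878519, running G = -3.556296
t=3: π = [0.2079, 0.1454, 0.2145, 0.1993, 0.2328], E[r] = -1.3457, γ^t·E[r] = -0.688988, running G = -4.245284
t=4: π = [0.2066, 0.1464, 0.2153, 0.1978, 0.2339], E[r] = -1.3382, γ^t·E[r] = -0.548115, running G = -4.793399
t=5: π = [0.2062, 0.1467, 0.2155, 0.1974, 0.2342], E[r] = -1.3357, γ^t·E[r] = -0.437695, running G = -5.231094
t=6: π = [0.2061, 0.1468, 0.2155, 0.1972, 0.2343], E[r] = -1.3350, γ^t·E[r] = -0.349956, running G = -5.581050
t=7: π = [0.2060, 0.1469, 0.2156, 0.1972, 0.2344], E[r] = -1.3347, γ^t·E[r] = -0.279916, running G = -5.860966

G = -5.8610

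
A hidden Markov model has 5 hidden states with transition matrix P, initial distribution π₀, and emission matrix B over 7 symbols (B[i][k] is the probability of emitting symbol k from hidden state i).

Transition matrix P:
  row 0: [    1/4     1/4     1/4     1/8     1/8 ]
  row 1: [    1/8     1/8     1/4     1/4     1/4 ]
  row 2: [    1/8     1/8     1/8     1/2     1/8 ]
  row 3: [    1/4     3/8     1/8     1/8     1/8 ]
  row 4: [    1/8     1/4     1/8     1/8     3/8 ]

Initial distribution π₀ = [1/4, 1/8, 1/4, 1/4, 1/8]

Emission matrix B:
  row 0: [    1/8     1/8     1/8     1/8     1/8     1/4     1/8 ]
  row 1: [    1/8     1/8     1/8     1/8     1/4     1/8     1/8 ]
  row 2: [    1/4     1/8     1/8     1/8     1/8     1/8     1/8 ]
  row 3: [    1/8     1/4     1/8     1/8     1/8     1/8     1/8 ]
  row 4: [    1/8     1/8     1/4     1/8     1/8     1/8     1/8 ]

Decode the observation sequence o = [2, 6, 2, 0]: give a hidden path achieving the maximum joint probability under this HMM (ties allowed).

path = [4, 4, 4, 4]

t=0: δ = [3.125e-02, 1.562e-02, 3.125e-02, 3.125e-02, 3.125e-02]  (obs o_0=2)
t=1: δ = [9.766e-04, 1.465e-03, 9.766e-04, 1.953e-03, 1.465e-03]  ψ = [0, 3, 0, 2, 4]  (obs o_1=6)
t=2: δ = [6.104e-05, 9.155e-05, 4.578e-05, 6.104e-05, 1.373e-04]  ψ = [3, 3, 1, 2, 4]  (obs o_2=2)
t=3: δ = [2.146e-06, 4.292e-06, 5.722e-06, 2.861e-06, 6.437e-06]  ψ = [4, 4, 1, 1, 4]  (obs o_3=0)
backtrack: best end state = 4; path = [4, 4, 4, 4]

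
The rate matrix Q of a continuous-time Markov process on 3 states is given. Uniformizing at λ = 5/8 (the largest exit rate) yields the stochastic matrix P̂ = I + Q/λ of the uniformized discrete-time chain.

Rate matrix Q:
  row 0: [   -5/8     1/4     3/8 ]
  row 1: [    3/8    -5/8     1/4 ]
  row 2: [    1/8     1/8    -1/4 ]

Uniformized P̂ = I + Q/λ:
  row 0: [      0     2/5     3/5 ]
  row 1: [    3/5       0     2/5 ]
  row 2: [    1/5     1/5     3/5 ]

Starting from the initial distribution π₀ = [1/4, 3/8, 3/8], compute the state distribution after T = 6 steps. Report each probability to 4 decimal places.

t=0: π = [0.2500, 0.3750, 0.3750]
t=1: π = [0.3000, 0.1750, 0.5250]
t=2: π = [0.2100, 0.2250, 0.5650]
t=3: π = [0.2480, 0.1970, 0.5550]
t=4: π = [0.2292, 0.2102, 0.5606]
t=5: π = [0.2382, 0.2038, 0.5580]
t=6: π = [0.2339, 0.2069, 0.5592]

π = [0.2339, 0.2069, 0.5592]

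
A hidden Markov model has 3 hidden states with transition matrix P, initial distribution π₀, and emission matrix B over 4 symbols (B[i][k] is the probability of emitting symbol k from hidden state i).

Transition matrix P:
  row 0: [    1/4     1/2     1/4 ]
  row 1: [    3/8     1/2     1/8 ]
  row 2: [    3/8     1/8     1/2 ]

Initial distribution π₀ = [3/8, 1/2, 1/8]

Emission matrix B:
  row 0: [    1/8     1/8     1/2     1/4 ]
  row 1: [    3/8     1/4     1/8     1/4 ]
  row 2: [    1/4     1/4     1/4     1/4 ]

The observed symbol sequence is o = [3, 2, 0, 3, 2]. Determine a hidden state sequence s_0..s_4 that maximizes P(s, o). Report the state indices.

path = [1, 0, 1, 1, 0]

t=0: δ = [9.375e-02, 1.250e-01, 3.125e-02]  (obs o_0=3)
t=1: δ = [2.344e-02, 7.812e-03, 5.859e-03]  ψ = [1, 1, 0]  (obs o_1=2)
t=2: δ = [7.324e-04, 4.395e-03, 1.465e-03]  ψ = [0, 0, 0]  (obs o_2=0)
t=3: δ = [4.120e-04, 5.493e-04, 1.831e-04]  ψ = [1, 1, 2]  (obs o_3=3)
t=4: δ = [1.030e-04, 3.433e-05, 2.575e-05]  ψ = [1, 1, 0]  (obs o_4=2)
backtrack: best end state = 0; path = [1, 0, 1, 1, 0]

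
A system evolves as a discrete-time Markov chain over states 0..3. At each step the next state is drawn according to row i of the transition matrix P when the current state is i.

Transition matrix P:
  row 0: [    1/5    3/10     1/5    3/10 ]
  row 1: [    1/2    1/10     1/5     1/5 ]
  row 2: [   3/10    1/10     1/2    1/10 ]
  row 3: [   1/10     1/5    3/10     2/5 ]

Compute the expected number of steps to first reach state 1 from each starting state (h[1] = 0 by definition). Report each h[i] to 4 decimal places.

First-step conditioning: h[1] = 0; for i ≠ 1, h[i] = 1 + Σ_k P[i][k]·h[k].
  h[0] = 1 + 1/5·h[0] + 1/5·h[2] + 3/10·h[3]
  h[2] = 1 + 3/10·h[0] + 1/2·h[2] + 1/10·h[3]
  h[3] = 1 + 1/10·h[0] + 3/10·h[2] + 2/5·h[3]
Solving the 3×3 linear system over states ≠ 1 gives exactly h = [325/68, 0, 405/68, 185/34] (h[1] = 0 is the target).

h = [4.7794, 0.0000, 5.9559, 5.4412]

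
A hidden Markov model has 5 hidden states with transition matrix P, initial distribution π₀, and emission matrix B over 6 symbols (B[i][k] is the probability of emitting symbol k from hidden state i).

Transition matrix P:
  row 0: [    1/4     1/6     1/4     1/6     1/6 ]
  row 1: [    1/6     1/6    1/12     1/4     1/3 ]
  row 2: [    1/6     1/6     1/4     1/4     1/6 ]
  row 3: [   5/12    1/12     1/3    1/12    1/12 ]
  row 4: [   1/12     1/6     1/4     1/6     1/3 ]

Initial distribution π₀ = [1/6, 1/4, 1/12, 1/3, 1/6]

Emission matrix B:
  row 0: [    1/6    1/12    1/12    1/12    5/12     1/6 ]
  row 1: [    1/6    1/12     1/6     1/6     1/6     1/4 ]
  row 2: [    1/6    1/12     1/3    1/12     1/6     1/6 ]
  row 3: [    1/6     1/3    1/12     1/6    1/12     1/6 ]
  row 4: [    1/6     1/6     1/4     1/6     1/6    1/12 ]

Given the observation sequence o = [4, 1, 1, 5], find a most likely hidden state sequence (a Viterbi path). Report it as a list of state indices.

t=0: δ = [6.944e-02, 4.167e-02, 1.389e-02, 2.778e-02, 2.778e-02]  (obs o_0=4)
t=1: δ = [1.447e-03, 9.645e-04, 1.447e-03, 3.858e-03, 2.315e-03]  ψ = [0, 0, 0, 0, 1]  (obs o_1=1)
t=2: δ = [1.340e-04, 3.215e-05, 1.072e-04, 1.286e-04, 1.286e-04]  ψ = [3, 4, 3, 4, 4]  (obs o_2=1)
t=3: δ = [8.931e-06, 5.582e-06, 7.144e-06, 4.465e-06, 3.572e-06]  ψ = [3, 0, 3, 2, 4]  (obs o_3=5)
backtrack: best end state = 0; path = [1, 4, 3, 0]

path = [1, 4, 3, 0]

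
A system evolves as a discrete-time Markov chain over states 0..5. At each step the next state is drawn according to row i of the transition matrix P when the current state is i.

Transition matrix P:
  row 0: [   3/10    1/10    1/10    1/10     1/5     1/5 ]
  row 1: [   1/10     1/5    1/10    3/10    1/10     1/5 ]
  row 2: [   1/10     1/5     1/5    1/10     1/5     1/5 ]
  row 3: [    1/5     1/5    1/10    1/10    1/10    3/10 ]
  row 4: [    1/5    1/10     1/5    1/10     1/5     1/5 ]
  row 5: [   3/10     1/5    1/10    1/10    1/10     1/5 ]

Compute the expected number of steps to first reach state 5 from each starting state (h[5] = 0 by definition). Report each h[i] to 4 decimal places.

First-step conditioning: h[5] = 0; for i ≠ 5, h[i] = 1 + Σ_k P[i][k]·h[k].
  h[0] = 1 + 3/10·h[0] + 1/10·h[1] + 1/10·h[2] + 1/10·h[3] + 1/5·h[4]
  h[1] = 1 + 1/10·h[0] + 1/5·h[1] + 1/10·h[2] + 3/10·h[3] + 1/10·h[4]
  h[2] = 1 + 1/10·h[0] + 1/5·h[1] + 1/5·h[2] + 1/10·h[3] + 1/5·h[4]
  h[3] = 1 + 1/5·h[0] + 1/5·h[1] + 1/10·h[2] + 1/10·h[3] + 1/10·h[4]
  h[4] = 1 + 1/5·h[0] + 1/10·h[1] + 1/5·h[2] + 1/10·h[3] + 1/5·h[4]
Solving the 5×5 linear system over states ≠ 5 gives exactly h = [79320/16879, 77520/16879, 79120/16879, 71210/16879, 79300/16879, 0] (h[5] = 0 is the target).

h = [4.6993, 4.5927, 4.6875, 4.2189, 4.6981, 0.0000]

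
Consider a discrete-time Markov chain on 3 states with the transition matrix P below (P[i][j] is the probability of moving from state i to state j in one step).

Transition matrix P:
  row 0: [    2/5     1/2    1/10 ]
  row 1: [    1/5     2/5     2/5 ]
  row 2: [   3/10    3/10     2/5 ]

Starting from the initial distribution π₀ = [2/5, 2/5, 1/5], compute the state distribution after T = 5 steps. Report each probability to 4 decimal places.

π = [0.2892, 0.3976, 0.3133]

t=0: π = [0.4000, 0.4000, 0.2000]
t=1: π = [0.3000, 0.4200, 0.2800]
t=2: π = [0.2880, 0.4020, 0.3100]
t=3: π = [0.2886, 0.3978, 0.3136]
t=4: π = [0.2891, 0.3975, 0.3134]
t=5: π = [0.2892, 0.3976, 0.3133]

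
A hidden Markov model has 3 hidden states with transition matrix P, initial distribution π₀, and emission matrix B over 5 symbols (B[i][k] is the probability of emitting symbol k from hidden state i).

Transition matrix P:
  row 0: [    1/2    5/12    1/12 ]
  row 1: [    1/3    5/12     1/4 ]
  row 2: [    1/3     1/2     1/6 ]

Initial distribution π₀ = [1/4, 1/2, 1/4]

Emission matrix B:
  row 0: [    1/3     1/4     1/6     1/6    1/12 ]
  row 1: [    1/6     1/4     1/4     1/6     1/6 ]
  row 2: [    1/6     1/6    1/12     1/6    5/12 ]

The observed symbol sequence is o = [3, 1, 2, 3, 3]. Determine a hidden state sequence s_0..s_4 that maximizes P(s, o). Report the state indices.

path = [1, 1, 1, 1, 1]

t=0: δ = [4.167e-02, 8.333e-02, 4.167e-02]  (obs o_0=3)
t=1: δ = [6.944e-03, 8.681e-03, 3.472e-03]  ψ = [1, 1, 1]  (obs o_1=1)
t=2: δ = [5.787e-04, 9.042e-04, 1.808e-04]  ψ = [0, 1, 1]  (obs o_2=2)
t=3: δ = [5.023e-05, 6.279e-05, 3.768e-05]  ψ = [1, 1, 1]  (obs o_3=3)
t=4: δ = [4.186e-06, 4.361e-06, 2.616e-06]  ψ = [0, 1, 1]  (obs o_4=3)
backtrack: best end state = 1; path = [1, 1, 1, 1, 1]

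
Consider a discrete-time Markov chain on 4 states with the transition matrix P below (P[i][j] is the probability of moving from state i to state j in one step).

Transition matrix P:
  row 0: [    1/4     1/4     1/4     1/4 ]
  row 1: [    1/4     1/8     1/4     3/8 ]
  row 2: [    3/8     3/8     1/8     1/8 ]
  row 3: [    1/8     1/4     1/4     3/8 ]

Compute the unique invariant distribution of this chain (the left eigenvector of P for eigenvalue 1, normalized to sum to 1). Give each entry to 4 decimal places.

π = [0.2416, 0.2469, 0.2222, 0.2892]

Balance equations π_j = Σ_i π_i·P[i][j]:
  π_0 = 1/4·π_0 + 1/4·π_1 + 3/8·π_2 + 1/8·π_3
  π_1 = 1/4·π_0 + 1/8·π_1 + 3/8·π_2 + 1/4·π_3
  π_2 = 1/4·π_0 + 1/4·π_1 + 1/8·π_2 + 1/4·π_3
  normalize: π_0 + π_1 + π_2 + π_3 = 1
Solving the linear system gives exactly π = [137/567, 20/81, 2/9, 164/567].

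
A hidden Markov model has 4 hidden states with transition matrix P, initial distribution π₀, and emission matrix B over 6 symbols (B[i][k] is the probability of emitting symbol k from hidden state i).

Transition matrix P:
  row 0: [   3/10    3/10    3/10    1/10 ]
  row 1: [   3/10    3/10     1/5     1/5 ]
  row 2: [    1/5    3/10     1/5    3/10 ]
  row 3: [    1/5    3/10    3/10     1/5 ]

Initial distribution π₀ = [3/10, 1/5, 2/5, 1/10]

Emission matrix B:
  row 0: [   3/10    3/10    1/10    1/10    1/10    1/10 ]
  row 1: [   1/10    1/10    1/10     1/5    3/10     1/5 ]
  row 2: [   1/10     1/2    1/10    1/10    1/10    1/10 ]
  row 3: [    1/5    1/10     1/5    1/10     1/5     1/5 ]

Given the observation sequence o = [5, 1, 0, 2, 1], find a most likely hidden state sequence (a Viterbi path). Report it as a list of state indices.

t=0: δ = [3.000e-02, 4.000e-02, 4.000e-02, 2.000e-02]  (obs o_0=5)
t=1: δ = [3.600e-03, 1.200e-03, 4.500e-03, 1.200e-03]  ψ = [1, 1, 0, 2]  (obs o_1=1)
t=2: δ = [3.240e-04, 1.350e-04, 1.080e-04, 2.700e-04]  ψ = [0, 2, 0, 2]  (obs o_2=0)
t=3: δ = [9.720e-06, 9.720e-06, 9.720e-06, 1.080e-05]  ψ = [0, 0, 0, 3]  (obs o_3=2)
t=4: δ = [8.748e-07, 3.240e-07, 1.620e-06, 2.916e-07]  ψ = [0, 3, 3, 2]  (obs o_4=1)
backtrack: best end state = 2; path = [0, 2, 3, 3, 2]

path = [0, 2, 3, 3, 2]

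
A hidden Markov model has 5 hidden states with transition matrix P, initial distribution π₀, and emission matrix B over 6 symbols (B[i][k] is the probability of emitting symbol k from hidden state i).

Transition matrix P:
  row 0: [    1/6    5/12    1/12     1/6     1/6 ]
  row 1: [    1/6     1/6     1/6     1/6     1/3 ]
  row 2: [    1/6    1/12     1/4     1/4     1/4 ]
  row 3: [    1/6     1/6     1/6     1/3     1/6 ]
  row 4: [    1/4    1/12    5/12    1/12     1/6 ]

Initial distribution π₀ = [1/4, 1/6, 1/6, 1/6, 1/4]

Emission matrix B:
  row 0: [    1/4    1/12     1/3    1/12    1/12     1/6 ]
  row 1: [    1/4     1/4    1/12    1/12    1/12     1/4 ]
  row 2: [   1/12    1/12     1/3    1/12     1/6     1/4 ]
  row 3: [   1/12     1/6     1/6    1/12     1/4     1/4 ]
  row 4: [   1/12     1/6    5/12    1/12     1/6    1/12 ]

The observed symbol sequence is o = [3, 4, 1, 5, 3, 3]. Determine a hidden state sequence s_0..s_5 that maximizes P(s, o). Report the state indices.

path = [4, 2, 4, 2, 4, 2]

t=0: δ = [2.083e-02, 1.389e-02, 1.389e-02, 1.389e-02, 2.083e-02]  (obs o_0=3)
t=1: δ = [4.340e-04, 7.234e-04, 1.447e-03, 1.157e-03, 7.716e-04]  ψ = [4, 0, 4, 3, 1]  (obs o_1=4)
t=2: δ = [2.009e-05, 4.823e-05, 3.014e-05, 6.430e-05, 6.028e-05]  ψ = [2, 3, 2, 3, 2]  (obs o_2=1)
t=3: δ = [2.512e-06, 2.679e-06, 6.279e-06, 5.358e-06, 1.340e-06]  ψ = [4, 3, 4, 3, 1]  (obs o_3=5)
t=4: δ = [8.721e-08, 8.721e-08, 1.308e-07, 1.488e-07, 1.308e-07]  ψ = [2, 0, 2, 3, 2]  (obs o_4=3)
t=5: δ = [2.725e-09, 3.028e-09, 4.542e-09, 4.135e-09, 2.725e-09]  ψ = [4, 0, 4, 3, 2]  (obs o_5=3)
backtrack: best end state = 2; path = [4, 2, 4, 2, 4, 2]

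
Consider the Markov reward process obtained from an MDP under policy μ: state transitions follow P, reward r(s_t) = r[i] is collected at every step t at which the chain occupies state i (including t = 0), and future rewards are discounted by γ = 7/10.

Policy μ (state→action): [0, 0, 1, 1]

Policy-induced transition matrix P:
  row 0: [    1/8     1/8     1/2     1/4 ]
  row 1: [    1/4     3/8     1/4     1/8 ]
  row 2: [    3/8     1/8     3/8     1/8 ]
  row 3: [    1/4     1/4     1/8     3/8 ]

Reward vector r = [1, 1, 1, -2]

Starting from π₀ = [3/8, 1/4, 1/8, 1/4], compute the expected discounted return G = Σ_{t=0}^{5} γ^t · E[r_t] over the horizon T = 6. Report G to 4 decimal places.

G = 0.9152

t=0: π = [0.3750, 0.2500, 0.1250, 0.2500], E[r] = 0.2500, γ^t·E[r] = 0.250000, running G = 0.250000
t=1: π = [0.2188, 0.2188, 0.3281, 0.2344], E[r] = 0.2969, γ^t·E[r] = 0.207813, running G = 0.457813
t=2: π = [0.2637, 0.2090, 0.3164, 0.2109], E[r] = 0.3672, γ^t·E[r] = 0.179922, running G = 0.637734
t=3: π = [0.2566, 0.2036, 0.3291, 0.2107], E[r] = 0.3679, γ^t·E[r] = 0.126197, running G = 0.763931
t=4: π = [0.2591, 0.2022, 0.3289, 0.2097], E[r] = 0.3708, γ^t·E[r] = 0.089019, running G = 0.852950
t=5: π = [0.2587, 0.2018, 0.3297, 0.2098], E[r] = 0.3705, γ^t·E[r] = 0.062277, running G = 0.915227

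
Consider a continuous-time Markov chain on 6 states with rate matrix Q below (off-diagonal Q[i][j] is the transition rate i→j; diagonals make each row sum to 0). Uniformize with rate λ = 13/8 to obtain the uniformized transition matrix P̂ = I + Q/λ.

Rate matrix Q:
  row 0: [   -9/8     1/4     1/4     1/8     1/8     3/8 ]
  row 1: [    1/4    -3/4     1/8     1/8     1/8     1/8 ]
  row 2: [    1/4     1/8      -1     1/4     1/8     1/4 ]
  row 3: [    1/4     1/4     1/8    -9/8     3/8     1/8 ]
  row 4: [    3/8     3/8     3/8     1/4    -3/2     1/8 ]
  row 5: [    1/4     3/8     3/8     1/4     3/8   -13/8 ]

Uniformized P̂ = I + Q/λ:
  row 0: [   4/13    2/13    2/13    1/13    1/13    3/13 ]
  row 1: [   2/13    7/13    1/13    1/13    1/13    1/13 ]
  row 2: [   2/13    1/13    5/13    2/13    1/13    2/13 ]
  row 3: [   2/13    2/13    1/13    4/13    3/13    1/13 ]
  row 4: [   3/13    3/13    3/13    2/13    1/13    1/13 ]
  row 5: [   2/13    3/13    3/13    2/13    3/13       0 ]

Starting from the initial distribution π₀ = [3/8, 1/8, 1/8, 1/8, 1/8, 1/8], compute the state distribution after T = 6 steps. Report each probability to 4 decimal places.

π = [0.1924, 0.2552, 0.1833, 0.1412, 0.1159, 0.1120]

t=0: π = [0.3750, 0.1250, 0.1250, 0.1250, 0.1250, 0.1250]
t=1: π = [0.2212, 0.2115, 0.1827, 0.1346, 0.1154, 0.1346]
t=2: π = [0.1967, 0.2404, 0.1886, 0.1413, 0.1183, 0.1146]
t=3: π = [0.1932, 0.2497, 0.1859, 0.1420, 0.1163, 0.1129]
t=4: π = [0.1925, 0.2532, 0.1843, 0.1416, 0.1161, 0.1123]
t=5: π = [0.1924, 0.2546, 0.1836, 0.1413, 0.1160, 0.1121]
t=6: π = [0.1924, 0.2552, 0.1833, 0.1412, 0.1159, 0.1120]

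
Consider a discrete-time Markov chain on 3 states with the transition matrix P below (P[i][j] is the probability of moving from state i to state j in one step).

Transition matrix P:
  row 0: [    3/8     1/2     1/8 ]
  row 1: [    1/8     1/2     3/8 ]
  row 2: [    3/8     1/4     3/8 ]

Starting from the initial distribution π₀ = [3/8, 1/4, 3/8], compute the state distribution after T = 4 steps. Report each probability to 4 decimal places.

π = [0.2686, 0.4233, 0.3081]

t=0: π = [0.3750, 0.2500, 0.3750]
t=1: π = [0.3125, 0.4063, 0.2813]
t=2: π = [0.2734, 0.4297, 0.2969]
t=3: π = [0.2676, 0.4258, 0.3066]
t=4: π = [0.2686, 0.4233, 0.3081]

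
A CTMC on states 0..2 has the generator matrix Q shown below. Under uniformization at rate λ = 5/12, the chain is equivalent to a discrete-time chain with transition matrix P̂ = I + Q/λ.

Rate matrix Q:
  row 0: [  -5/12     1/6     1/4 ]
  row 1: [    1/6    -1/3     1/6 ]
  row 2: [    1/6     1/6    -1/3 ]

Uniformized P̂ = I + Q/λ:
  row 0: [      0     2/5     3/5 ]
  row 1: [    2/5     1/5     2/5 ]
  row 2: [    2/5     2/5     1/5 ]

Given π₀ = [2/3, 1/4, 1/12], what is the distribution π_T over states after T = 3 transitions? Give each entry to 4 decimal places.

π = [0.2613, 0.3340, 0.4047]

t=0: π = [0.6667, 0.2500, 0.0833]
t=1: π = [0.1333, 0.3500, 0.5167]
t=2: π = [0.3467, 0.3300, 0.3233]
t=3: π = [0.2613, 0.3340, 0.4047]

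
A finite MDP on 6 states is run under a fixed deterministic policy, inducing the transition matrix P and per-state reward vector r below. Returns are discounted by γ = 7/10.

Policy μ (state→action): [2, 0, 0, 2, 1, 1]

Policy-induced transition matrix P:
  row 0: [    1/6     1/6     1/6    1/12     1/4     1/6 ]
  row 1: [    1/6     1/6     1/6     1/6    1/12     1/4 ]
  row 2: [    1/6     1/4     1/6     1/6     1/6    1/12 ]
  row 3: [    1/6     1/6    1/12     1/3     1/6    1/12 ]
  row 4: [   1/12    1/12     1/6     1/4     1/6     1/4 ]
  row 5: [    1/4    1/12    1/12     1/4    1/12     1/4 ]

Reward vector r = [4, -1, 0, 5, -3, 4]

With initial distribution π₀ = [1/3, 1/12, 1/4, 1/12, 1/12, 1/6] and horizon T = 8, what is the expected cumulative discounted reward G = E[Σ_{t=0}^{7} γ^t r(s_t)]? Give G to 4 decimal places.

t=0: π = [0.3333, 0.0833, 0.2500, 0.0833, 0.0833, 0.1667], E[r] = 2.0833, γ^t·E[r] = 2.083333, running G = 2.083333
t=1: π = [0.1736, 0.1667, 0.1458, 0.1736, 0.1736, 0.1667], E[r] = 1.5417, γ^t·E[r] = 1.079167, running G = 3.162500
t=2: π = [0.1661, 0.1505, 0.1383, 0.2095, 0.1534, 0.1823], E[r] = 1.8304, γ^t·E[r] = 0.896916, running G = 4.059416
t=3: π = [0.1691, 0.1502, 0.1340, 0.2157, 0.1528, 0.1782], E[r] = 1.8591, γ^t·E[r] = 0.637666, running G = 4.697082
t=4: π = [0.1688, 0.1503, 0.1338, 0.2161, 0.1534, 0.1776], E[r] = 1.8558, γ^t·E[r] = 0.445567, running G = 5.142648
t=5: π = [0.1687, 0.1502, 0.1339, 0.2162, 0.1534, 0.1776], E[r] = 1.8557, γ^t·E[r] = 0.311894, running G = 5.454542
t=6: π = [0.1687, 0.1502, 0.1338, 0.2162, 0.1534, 0.1776], E[r] = 1.8558, γ^t·E[r] = 0.218336, running G = 5.672878
t=7: π = [0.1687, 0.1502, 0.1338, 0.2162, 0.1534, 0.1776], E[r] = 1.8558, γ^t·E[r] = 0.152835, running G = 5.825714

G = 5.8257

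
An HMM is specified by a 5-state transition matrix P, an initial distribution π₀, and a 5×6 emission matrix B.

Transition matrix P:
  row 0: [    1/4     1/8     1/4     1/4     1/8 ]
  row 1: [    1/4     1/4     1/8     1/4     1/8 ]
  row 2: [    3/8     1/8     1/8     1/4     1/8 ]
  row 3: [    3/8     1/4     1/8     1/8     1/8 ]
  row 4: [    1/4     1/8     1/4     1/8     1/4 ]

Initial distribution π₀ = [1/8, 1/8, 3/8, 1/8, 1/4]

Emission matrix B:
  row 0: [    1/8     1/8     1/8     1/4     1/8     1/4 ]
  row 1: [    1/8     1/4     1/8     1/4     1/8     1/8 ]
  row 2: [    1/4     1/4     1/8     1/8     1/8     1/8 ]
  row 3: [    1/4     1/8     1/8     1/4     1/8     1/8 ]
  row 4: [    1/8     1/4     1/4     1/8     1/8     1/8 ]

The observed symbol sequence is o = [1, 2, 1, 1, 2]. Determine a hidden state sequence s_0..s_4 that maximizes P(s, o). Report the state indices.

path = [4, 4, 4, 4, 4]

t=0: δ = [1.562e-02, 3.125e-02, 9.375e-02, 1.562e-02, 6.250e-02]  (obs o_0=1)
t=1: δ = [4.395e-03, 1.465e-03, 1.953e-03, 2.930e-03, 3.906e-03]  ψ = [2, 2, 4, 2, 4]  (obs o_1=2)
t=2: δ = [1.373e-04, 1.831e-04, 2.747e-04, 1.373e-04, 2.441e-04]  ψ = [0, 3, 0, 0, 4]  (obs o_2=1)
t=3: δ = [1.287e-05, 1.144e-05, 1.526e-05, 8.583e-06, 1.526e-05]  ψ = [2, 1, 4, 2, 4]  (obs o_3=1)
t=4: δ = [7.153e-07, 3.576e-07, 4.768e-07, 4.768e-07, 9.537e-07]  ψ = [2, 1, 4, 2, 4]  (obs o_4=2)
backtrack: best end state = 4; path = [4, 4, 4, 4, 4]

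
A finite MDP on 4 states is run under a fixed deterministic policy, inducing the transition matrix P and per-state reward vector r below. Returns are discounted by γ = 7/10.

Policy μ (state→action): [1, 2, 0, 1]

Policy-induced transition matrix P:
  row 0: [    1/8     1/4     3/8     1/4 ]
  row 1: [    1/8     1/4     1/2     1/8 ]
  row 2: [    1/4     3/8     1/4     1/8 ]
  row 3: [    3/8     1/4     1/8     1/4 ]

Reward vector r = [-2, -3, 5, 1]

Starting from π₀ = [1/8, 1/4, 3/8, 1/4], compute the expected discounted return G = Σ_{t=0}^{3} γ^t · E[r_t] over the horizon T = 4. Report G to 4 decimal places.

t=0: π = [0.1250, 0.2500, 0.3750, 0.2500], E[r] = 1.1250, γ^t·E[r] = 1.125000, running G = 1.125000
t=1: π = [0.2344, 0.2969, 0.2969, 0.1719], E[r] = 0.2969, γ^t·E[r] = 0.207813, running G = 1.332813
t=2: π = [0.2051, 0.2871, 0.3320, 0.1758], E[r] = 0.5645, γ^t·E[r] = 0.276582, running G = 1.609395
t=3: π = [0.2104, 0.2915, 0.3254, 0.1726], E[r] = 0.5044, γ^t·E[r] = 0.173007, running G = 1.782402

G = 1.7824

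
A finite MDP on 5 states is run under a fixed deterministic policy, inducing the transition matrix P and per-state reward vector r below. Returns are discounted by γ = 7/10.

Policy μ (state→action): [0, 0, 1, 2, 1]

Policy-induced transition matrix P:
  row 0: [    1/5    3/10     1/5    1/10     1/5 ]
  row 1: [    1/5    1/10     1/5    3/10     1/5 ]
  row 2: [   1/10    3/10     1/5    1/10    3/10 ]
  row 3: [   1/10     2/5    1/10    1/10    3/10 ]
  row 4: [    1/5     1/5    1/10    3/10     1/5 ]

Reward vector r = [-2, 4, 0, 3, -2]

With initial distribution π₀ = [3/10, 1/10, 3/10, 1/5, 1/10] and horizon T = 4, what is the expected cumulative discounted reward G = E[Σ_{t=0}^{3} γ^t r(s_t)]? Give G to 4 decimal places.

G = 1.3812

t=0: π = [0.3000, 0.1000, 0.3000, 0.2000, 0.1000], E[r] = 0.2000, γ^t·E[r] = 0.200000, running G = 0.200000
t=1: π = [0.1500, 0.2900, 0.1700, 0.1400, 0.2500], E[r] = 0.7800, γ^t·E[r] = 0.546000, running G = 0.746000
t=2: π = [0.1690, 0.2310, 0.1610, 0.2080, 0.2310], E[r] = 0.7480, γ^t·E[r] = 0.366520, running G = 1.112520
t=3: π = [0.1631, 0.2515, 0.1561, 0.1924, 0.2369], E[r] = 0.7832, γ^t·E[r] = 0.268638, running G = 1.381158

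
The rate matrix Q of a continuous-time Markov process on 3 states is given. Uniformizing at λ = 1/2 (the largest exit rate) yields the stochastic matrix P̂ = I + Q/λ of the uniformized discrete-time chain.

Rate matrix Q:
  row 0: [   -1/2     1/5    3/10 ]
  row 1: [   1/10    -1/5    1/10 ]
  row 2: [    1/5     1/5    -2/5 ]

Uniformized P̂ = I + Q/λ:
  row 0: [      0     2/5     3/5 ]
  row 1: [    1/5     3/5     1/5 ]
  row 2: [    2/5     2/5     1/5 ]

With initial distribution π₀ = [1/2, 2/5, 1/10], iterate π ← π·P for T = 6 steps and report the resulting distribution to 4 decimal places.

π = [0.2153, 0.5000, 0.2847]

t=0: π = [0.5000, 0.4000, 0.1000]
t=1: π = [0.1200, 0.4800, 0.4000]
t=2: π = [0.2560, 0.4960, 0.2480]
t=3: π = [0.1984, 0.4992, 0.3024]
t=4: π = [0.2208, 0.4998, 0.2794]
t=5: π = [0.2117, 0.5000, 0.2883]
t=6: π = [0.2153, 0.5000, 0.2847]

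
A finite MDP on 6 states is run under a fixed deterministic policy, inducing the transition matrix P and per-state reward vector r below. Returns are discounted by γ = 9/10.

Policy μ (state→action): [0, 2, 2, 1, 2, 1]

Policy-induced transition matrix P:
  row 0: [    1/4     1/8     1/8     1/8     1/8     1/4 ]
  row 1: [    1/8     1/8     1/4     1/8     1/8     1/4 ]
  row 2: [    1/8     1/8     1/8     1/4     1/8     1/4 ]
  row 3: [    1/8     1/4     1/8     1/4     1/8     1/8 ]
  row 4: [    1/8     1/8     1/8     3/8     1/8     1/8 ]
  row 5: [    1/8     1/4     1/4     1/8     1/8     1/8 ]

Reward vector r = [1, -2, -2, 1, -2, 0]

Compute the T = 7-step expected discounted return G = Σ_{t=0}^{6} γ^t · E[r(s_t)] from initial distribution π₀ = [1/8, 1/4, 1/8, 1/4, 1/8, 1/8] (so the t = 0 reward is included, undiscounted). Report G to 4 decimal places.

t=0: π = [0.1250, 0.2500, 0.1250, 0.2500, 0.1250, 0.1250], E[r] = -0.6250, γ^t·E[r] = -0.625000, running G = -0.625000
t=1: π = [0.1406, 0.1719, 0.1719, 0.2031, 0.1250, 0.1875], E[r] = -0.5938, γ^t·E[r] = -0.534375, running G = -1.159375
t=2: π = [0.1426, 0.1738, 0.1699, 0.2031, 0.1250, 0.1855], E[r] = -0.5918, γ^t·E[r] = -0.479355, running G = -1.638730
t=3: π = [0.1428, 0.1736, 0.1699, 0.2029, 0.1250, 0.1858], E[r] = -0.5913, γ^t·E[r] = -0.431064, running G = -2.069794
t=4: π = [0.1429, 0.1736, 0.1699, 0.2029, 0.1250, 0.1858], E[r] = -0.5913, γ^t·E[r] = -0.387958, running G = -2.457752
t=5: π = [0.1429, 0.1736, 0.1699, 0.2028, 0.1250, 0.1858], E[r] = -0.5913, γ^t·E[r] = -0.349157, running G = -2.806909
t=6: π = [0.1429, 0.1736, 0.1699, 0.2028, 0.1250, 0.1858], E[r] = -0.5913, γ^t·E[r] = -0.314242, running G = -3.121151

G = -3.1212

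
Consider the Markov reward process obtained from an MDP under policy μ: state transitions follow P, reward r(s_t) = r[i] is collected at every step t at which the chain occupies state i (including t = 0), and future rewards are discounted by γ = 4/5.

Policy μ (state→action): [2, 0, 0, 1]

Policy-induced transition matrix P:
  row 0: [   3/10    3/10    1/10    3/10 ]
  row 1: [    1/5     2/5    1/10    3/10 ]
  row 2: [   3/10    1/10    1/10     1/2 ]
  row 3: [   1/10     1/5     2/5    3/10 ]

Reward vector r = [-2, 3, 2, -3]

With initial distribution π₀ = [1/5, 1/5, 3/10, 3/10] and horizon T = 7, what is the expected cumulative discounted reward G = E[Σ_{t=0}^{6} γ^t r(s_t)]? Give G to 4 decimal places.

G = -1.0532

t=0: π = [0.2000, 0.2000, 0.3000, 0.3000], E[r] = -0.1000, γ^t·E[r] = -0.100000, running G = -0.100000
t=1: π = [0.2200, 0.2300, 0.1900, 0.3600], E[r] = -0.4500, γ^t·E[r] = -0.360000, running G = -0.460000
t=2: π = [0.2050, 0.2490, 0.2080, 0.3380], E[r] = -0.2610, γ^t·E[r] = -0.167040, running G = -0.627040
t=3: π = [0.2075, 0.2495, 0.2014, 0.3416], E[r] = -0.2885, γ^t·E[r] = -0.147712, running G = -0.774752
t=4: π = [0.2067, 0.2505, 0.2025, 0.3403], E[r] = -0.2778, γ^t·E[r] = -0.113791, running G = -0.888543
t=5: π = [0.2069, 0.2505, 0.2021, 0.3405], E[r] = -0.2795, γ^t·E[r] = -0.091595, running G = -0.980138
t=6: π = [0.2068, 0.2506, 0.2021, 0.3404], E[r] = -0.2789, γ^t·E[r] = -0.073109, running G = -1.053247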